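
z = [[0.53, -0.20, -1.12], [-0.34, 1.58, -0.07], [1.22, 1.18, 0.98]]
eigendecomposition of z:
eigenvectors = [[(-0.09+0.65j), (-0.09-0.65j), (-0.49+0j)], [(-0.11+0.1j), (-0.11-0.1j), (0.77+0j)], [0.74+0.00j, 0.74-0.00j, (0.4+0j)]]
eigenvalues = [(0.67+1.23j), (0.67-1.23j), (1.76+0j)]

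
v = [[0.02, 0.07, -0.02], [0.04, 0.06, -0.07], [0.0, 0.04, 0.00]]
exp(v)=[[1.02, 0.07, -0.02], [0.04, 1.06, -0.07], [0.00, 0.04, 1.00]]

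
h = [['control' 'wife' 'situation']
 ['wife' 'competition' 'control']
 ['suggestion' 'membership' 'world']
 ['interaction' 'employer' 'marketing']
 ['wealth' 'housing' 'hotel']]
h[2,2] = 'world'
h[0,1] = 'wife'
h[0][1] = 'wife'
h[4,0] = 'wealth'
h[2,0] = 'suggestion'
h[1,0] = 'wife'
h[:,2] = ['situation', 'control', 'world', 'marketing', 'hotel']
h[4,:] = ['wealth', 'housing', 'hotel']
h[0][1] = 'wife'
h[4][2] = 'hotel'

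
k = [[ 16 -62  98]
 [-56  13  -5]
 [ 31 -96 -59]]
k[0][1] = -62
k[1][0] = -56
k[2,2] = -59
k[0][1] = -62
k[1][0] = -56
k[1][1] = 13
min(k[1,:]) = -56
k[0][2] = 98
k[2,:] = [31, -96, -59]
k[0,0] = 16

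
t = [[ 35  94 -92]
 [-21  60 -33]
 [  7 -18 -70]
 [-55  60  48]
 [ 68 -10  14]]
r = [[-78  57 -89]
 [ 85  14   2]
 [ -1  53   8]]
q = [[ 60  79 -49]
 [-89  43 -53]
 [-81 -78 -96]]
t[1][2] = -33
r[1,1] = 14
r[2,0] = -1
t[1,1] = 60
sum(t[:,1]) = 186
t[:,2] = [-92, -33, -70, 48, 14]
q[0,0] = 60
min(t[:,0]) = -55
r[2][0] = -1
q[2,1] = -78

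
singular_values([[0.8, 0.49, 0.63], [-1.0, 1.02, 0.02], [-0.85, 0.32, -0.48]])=[1.76, 1.12, 0.15]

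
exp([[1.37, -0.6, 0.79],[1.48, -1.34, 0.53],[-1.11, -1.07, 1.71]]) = [[1.28, -1.17, 2.41],[0.53, -0.37, 1.57],[-5.19, -0.49, 2.73]]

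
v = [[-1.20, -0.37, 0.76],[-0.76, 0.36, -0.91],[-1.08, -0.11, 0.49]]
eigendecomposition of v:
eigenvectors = [[-0.59+0.00j,-0.16-0.10j,-0.16+0.10j],[(-0.65+0j),(0.92+0j),(0.92-0j)],[-0.48+0.00j,0.17-0.28j,0.17+0.28j]]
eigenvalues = [(-0.99+0j), (0.32+0.36j), (0.32-0.36j)]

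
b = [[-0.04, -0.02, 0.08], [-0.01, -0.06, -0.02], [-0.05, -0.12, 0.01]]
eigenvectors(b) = [[(0.9+0j), 0.90-0.00j, (0.83+0j)], [-0.28+0.03j, (-0.28-0.03j), (-0.49+0j)], [0.18+0.27j, 0.18-0.27j, -0.27+0.00j]]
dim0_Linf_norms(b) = [0.05, 0.12, 0.08]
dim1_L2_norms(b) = [0.09, 0.06, 0.13]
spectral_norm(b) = 0.15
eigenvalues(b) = [(-0.02+0.02j), (-0.02-0.02j), (-0.05+0j)]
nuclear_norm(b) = 0.24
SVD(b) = [[-0.33,  0.9,  -0.28], [-0.36,  -0.4,  -0.84], [-0.87,  -0.18,  0.46]] @ diag([0.14865742700306633, 0.08595352871118463, 0.0036000415169200003]) @ [[0.41, 0.89, -0.19], [-0.27, 0.31, 0.91], [-0.87, 0.32, -0.37]]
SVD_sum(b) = [[-0.02, -0.04, 0.01],  [-0.02, -0.05, 0.01],  [-0.05, -0.12, 0.02]] + [[-0.02,0.02,0.07],[0.01,-0.01,-0.03],[0.0,-0.00,-0.01]] + [[0.00, -0.00, 0.0], [0.00, -0.0, 0.00], [-0.00, 0.00, -0.0]]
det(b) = -0.00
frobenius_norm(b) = 0.17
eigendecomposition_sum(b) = [[(-0.06-0j),(-0.13-0.02j),(0.05+0.03j)], [0.02-0.00j,(0.04+0j),-0.02-0.01j], [(-0.01-0.02j),(-0.02-0.04j),0.02j]] + [[(-0.06+0j), -0.13+0.02j, 0.05-0.03j], [0.02+0.00j, 0.04-0.00j, (-0.02+0.01j)], [-0.01+0.02j, -0.02+0.04j, 0.00-0.02j]] + [[0.08-0.00j, (0.25-0j), -0.03+0.00j], [(-0.05+0j), -0.15+0.00j, (0.02-0j)], [-0.03+0.00j, -0.08+0.00j, 0.01-0.00j]]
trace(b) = -0.09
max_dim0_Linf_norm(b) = 0.12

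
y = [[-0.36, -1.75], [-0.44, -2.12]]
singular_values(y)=[2.81, 0.0]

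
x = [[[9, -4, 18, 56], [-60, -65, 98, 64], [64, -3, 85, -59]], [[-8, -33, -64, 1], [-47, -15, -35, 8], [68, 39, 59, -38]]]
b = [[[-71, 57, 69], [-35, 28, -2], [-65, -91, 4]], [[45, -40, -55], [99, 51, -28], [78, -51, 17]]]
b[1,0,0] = 45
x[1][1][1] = -15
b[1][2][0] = 78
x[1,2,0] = 68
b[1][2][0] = 78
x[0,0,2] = 18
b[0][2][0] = -65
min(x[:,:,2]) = -64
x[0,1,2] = 98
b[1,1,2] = -28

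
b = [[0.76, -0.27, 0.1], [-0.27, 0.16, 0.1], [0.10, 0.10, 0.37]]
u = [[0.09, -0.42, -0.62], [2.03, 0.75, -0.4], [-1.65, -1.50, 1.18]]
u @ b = [[0.12, -0.15, -0.26], [1.3, -0.47, 0.13], [-0.73, 0.32, 0.12]]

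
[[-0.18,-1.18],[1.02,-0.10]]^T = [[-0.18, 1.02], [-1.18, -0.10]]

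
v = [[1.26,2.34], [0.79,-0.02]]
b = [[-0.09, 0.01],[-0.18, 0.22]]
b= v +[[-1.35, -2.33], [-0.97, 0.24]]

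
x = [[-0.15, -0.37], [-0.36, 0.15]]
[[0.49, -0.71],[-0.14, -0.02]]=x @ [[-0.14, 0.73],  [-1.28, 1.62]]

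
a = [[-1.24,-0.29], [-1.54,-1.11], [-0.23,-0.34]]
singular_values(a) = [2.28, 0.45]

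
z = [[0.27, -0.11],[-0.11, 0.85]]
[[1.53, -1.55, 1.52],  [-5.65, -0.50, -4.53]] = z @ [[3.11, -6.3, 3.65],[-6.24, -1.40, -4.86]]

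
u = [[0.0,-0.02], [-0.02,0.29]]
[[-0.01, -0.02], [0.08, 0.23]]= u@ [[0.59, -0.29],  [0.33, 0.78]]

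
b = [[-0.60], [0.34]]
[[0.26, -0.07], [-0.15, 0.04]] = b @ [[-0.44, 0.12]]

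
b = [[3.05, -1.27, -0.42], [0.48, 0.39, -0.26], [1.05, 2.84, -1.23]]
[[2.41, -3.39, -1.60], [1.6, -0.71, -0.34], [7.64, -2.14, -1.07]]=b @ [[0.95, -1.09, -0.54],[1.23, -0.12, -0.10],[-2.56, 0.53, 0.18]]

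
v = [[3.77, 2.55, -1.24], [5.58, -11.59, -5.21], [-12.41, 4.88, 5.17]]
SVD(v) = [[-0.08, 0.55, 0.83],  [-0.68, -0.64, 0.35],  [0.72, -0.54, 0.43]] @ diag([18.809988567894496, 8.069139149359389, 0.6973689582668529]) @ [[-0.7, 0.60, 0.39],[0.65, 0.76, -0.02],[-0.31, 0.24, -0.92]]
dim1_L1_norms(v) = [7.56, 22.38, 22.46]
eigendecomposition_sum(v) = [[4.59, 0.15, -1.79], [3.93, 0.13, -1.53], [-10.45, -0.33, 4.07]] + [[-0.53,-0.29,-0.34], [0.38,0.21,0.25], [-1.33,-0.73,-0.85]] + [[-0.29, 2.69, 0.89], [1.27, -11.92, -3.92], [-0.63, 5.94, 1.95]]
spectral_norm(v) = 18.81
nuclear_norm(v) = 27.58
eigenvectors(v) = [[-0.38,  -0.36,  -0.20], [-0.33,  0.26,  0.88], [0.87,  -0.9,  -0.44]]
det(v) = 105.85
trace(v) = -2.65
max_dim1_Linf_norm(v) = 12.41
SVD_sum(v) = [[1.11, -0.95, -0.63],[8.99, -7.71, -5.08],[-9.50, 8.15, 5.37]] + [[2.84,3.36,-0.08],[-3.33,-3.94,0.09],[-2.82,-3.34,0.08]] + [[-0.18,0.14,-0.53], [-0.08,0.06,-0.22], [-0.09,0.07,-0.27]]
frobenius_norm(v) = 20.48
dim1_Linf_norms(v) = [3.77, 11.59, 12.41]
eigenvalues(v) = [8.78, -1.18, -10.26]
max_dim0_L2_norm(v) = 14.12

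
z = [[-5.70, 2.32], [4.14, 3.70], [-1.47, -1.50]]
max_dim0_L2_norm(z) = 7.2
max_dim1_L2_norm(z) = 6.15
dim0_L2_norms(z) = [7.2, 4.62]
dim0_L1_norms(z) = [11.31, 7.52]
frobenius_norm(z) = 8.55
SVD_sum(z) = [[-5.28,-0.73], [4.56,0.63], [-1.65,-0.23]] + [[-0.42, 3.05], [-0.42, 3.07], [0.18, -1.27]]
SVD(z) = [[-0.74, -0.68], [0.64, -0.68], [-0.23, 0.28]] @ diag([7.237780314410006, 4.5527394083495505]) @ [[0.99, 0.14], [0.14, -0.99]]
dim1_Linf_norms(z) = [5.7, 4.14, 1.5]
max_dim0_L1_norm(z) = 11.31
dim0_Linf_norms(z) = [5.7, 3.7]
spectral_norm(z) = 7.24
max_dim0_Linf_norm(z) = 5.7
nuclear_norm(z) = 11.79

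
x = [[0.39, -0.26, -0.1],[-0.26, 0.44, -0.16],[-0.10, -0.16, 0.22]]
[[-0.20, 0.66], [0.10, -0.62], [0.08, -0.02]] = x @ [[-0.73, 0.97], [-0.27, -0.96], [-0.17, -0.35]]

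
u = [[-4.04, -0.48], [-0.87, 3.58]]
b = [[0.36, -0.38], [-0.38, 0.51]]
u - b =[[-4.4, -0.10],[-0.49, 3.07]]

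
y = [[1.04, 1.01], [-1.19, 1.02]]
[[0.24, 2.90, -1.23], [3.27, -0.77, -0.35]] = y @ [[-1.35, 1.65, -0.40], [1.63, 1.17, -0.81]]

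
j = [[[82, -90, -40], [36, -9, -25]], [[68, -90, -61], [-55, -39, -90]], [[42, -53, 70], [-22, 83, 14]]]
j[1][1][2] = -90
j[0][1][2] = -25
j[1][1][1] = -39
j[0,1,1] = -9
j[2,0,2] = 70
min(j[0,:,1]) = -90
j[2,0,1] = -53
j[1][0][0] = 68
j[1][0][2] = -61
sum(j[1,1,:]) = -184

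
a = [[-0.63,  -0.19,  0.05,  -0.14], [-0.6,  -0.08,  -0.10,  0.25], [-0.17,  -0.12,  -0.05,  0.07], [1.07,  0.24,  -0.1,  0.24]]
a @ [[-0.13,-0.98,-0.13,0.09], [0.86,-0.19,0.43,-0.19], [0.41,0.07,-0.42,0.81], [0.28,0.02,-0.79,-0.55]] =[[-0.10, 0.65, 0.09, 0.1], [0.04, 0.6, -0.11, -0.26], [-0.08, 0.19, -0.06, -0.07], [0.09, -1.10, -0.18, -0.16]]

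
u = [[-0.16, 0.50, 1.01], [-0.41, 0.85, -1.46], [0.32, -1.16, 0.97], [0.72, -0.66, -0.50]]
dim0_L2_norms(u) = [0.9, 1.66, 2.08]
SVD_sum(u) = [[0.11, -0.28, 0.41], [-0.38, 0.96, -1.4], [0.32, -0.82, 1.2], [0.03, -0.06, 0.09]] + [[-0.44, 0.68, 0.59], [0.04, -0.06, -0.05], [0.16, -0.25, -0.21], [0.47, -0.72, -0.62]] + [[0.17,0.1,0.02], [-0.08,-0.04,-0.01], [-0.16,-0.09,-0.02], [0.23,0.13,0.02]]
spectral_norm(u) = 2.34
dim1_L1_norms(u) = [1.67, 2.72, 2.45, 1.88]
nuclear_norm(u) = 4.24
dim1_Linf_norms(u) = [1.01, 1.46, 1.16, 0.72]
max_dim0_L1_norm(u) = 3.94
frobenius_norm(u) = 2.81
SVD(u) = [[0.21, 0.67, 0.51],[-0.74, -0.06, -0.22],[0.64, -0.24, -0.49],[0.05, -0.70, 0.67]] @ diag([2.3439528118063278, 1.505459978750546, 0.3876537996790614]) @ [[0.22, -0.55, 0.81], [-0.44, 0.68, 0.58], [0.87, 0.48, 0.10]]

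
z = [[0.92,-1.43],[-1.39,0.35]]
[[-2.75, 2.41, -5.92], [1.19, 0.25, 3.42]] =z @ [[-0.44,  -0.72,  -1.69],[1.64,  -2.15,  3.05]]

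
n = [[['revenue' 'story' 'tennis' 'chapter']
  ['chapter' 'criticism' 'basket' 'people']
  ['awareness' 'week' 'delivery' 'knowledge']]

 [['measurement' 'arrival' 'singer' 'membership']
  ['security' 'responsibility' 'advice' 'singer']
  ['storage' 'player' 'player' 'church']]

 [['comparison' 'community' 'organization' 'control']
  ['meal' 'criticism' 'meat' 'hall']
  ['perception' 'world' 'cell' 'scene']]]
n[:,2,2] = ['delivery', 'player', 'cell']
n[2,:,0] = ['comparison', 'meal', 'perception']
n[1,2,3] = 'church'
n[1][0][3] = 'membership'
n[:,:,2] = [['tennis', 'basket', 'delivery'], ['singer', 'advice', 'player'], ['organization', 'meat', 'cell']]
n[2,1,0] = 'meal'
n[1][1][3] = 'singer'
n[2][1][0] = 'meal'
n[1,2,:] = ['storage', 'player', 'player', 'church']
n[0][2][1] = 'week'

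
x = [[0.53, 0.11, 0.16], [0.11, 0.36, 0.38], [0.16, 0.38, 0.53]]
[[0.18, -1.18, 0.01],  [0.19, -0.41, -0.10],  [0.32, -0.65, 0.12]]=x@[[0.17,-2.03,-0.07],[-0.44,0.57,-2.14],[0.86,-1.02,1.79]]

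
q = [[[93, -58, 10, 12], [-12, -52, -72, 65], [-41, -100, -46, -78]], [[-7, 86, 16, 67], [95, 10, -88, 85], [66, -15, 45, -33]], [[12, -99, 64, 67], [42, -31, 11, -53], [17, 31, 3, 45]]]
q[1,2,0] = 66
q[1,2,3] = -33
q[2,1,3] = -53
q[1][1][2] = -88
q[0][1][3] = 65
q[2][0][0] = 12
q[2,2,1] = 31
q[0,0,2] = 10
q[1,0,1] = 86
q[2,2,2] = 3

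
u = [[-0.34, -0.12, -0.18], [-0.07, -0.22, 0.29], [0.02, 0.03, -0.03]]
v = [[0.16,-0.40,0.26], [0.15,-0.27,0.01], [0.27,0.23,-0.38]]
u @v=[[-0.12, 0.13, -0.02], [0.03, 0.15, -0.13], [-0.00, -0.02, 0.02]]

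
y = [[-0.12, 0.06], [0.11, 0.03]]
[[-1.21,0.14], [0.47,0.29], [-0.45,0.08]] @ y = [[0.16, -0.07],[-0.02, 0.04],[0.06, -0.02]]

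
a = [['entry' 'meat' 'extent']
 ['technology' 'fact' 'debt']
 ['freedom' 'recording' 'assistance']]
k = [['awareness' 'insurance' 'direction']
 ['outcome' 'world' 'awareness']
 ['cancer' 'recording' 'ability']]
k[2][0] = 'cancer'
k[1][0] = 'outcome'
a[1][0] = 'technology'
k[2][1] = 'recording'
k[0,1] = 'insurance'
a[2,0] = 'freedom'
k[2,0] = 'cancer'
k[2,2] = 'ability'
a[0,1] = 'meat'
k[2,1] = 'recording'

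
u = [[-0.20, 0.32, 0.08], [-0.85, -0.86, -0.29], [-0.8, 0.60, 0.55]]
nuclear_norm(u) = 2.57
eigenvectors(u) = [[(0.01+0j), (-0.21-0.29j), (-0.21+0.29j)], [-0.23+0.00j, 0.73+0.00j, 0.73-0.00j], [0.97+0.00j, -0.39-0.43j, -0.39+0.43j]]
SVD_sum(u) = [[0.09, 0.14, 0.06],  [-0.61, -0.97, -0.39],  [0.13, 0.2, 0.08]] + [[-0.27,  0.12,  0.13], [-0.23,  0.10,  0.11], [-0.93,  0.42,  0.44]] + [[-0.02,0.06,-0.1], [-0.00,0.0,-0.01], [0.01,-0.02,0.03]]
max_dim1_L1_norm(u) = 2.0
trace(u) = -0.51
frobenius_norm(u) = 1.73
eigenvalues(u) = [(0.4+0j), (-0.46+0.51j), (-0.46-0.51j)]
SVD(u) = [[0.14, 0.27, -0.95], [-0.97, 0.23, -0.08], [0.2, 0.93, 0.29]] @ diag([1.2507516288682068, 1.1904673108446315, 0.12612670095534598]) @ [[0.51, 0.80, 0.32],  [-0.84, 0.37, 0.39],  [0.19, -0.47, 0.86]]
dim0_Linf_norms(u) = [0.85, 0.86, 0.55]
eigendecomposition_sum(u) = [[(-0-0j), 0j, 0j], [(0.14+0j), (-0.01+0j), -0.10-0.00j], [(-0.61-0j), (0.04+0j), 0.42+0.00j]] + [[-0.10+0.38j, (0.16+0.14j), (0.04+0.03j)], [(-0.5-0.61j), -0.42+0.09j, -0.10+0.03j], [-0.09+0.62j, (0.28+0.2j), (0.07+0.04j)]] + [[-0.10-0.38j, (0.16-0.14j), (0.04-0.03j)], [-0.50+0.61j, -0.42-0.09j, (-0.1-0.03j)], [-0.09-0.62j, (0.28-0.2j), 0.07-0.04j]]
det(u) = 0.19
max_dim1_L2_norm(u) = 1.24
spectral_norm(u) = 1.25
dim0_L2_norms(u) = [1.18, 1.1, 0.63]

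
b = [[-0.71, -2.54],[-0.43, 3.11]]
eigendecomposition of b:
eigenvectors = [[-0.99, 0.53], [-0.1, -0.85]]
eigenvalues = [-0.98, 3.38]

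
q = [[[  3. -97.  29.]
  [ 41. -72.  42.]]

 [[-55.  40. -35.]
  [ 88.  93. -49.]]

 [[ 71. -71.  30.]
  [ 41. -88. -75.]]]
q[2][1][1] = -88.0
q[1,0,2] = -35.0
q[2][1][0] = 41.0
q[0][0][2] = 29.0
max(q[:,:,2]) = 42.0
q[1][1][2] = -49.0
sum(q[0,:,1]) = -169.0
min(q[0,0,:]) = -97.0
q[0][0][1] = -97.0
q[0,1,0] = 41.0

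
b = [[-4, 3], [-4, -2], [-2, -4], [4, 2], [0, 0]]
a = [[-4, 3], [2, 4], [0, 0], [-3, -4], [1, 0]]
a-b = [[0, 0], [6, 6], [2, 4], [-7, -6], [1, 0]]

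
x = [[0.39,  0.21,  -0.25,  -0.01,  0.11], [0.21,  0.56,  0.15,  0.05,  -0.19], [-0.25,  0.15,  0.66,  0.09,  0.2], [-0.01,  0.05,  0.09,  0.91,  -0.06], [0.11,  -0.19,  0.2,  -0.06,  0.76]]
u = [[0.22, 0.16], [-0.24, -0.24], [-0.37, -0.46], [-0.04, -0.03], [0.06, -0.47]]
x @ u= [[0.13, 0.08], [-0.16, -0.08], [-0.33, -0.48], [-0.09, -0.05], [0.04, -0.38]]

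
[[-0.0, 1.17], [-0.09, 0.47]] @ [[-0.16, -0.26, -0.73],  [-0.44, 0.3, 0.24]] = [[-0.51,  0.35,  0.28], [-0.19,  0.16,  0.18]]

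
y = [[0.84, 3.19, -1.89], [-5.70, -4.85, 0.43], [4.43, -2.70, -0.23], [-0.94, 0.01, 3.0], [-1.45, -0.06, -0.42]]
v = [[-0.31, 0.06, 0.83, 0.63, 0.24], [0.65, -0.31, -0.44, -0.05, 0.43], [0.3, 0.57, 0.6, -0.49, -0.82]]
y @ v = [[1.25, -2.02, -1.84, 1.3, 3.12], [-1.26, 1.41, -2.34, -3.56, -3.81], [-3.2, 0.97, 4.73, 3.04, 0.09], [1.20, 1.65, 1.02, -2.06, -2.68], [0.28, -0.31, -1.43, -0.7, -0.03]]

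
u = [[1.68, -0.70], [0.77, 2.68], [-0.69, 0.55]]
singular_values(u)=[2.83, 1.96]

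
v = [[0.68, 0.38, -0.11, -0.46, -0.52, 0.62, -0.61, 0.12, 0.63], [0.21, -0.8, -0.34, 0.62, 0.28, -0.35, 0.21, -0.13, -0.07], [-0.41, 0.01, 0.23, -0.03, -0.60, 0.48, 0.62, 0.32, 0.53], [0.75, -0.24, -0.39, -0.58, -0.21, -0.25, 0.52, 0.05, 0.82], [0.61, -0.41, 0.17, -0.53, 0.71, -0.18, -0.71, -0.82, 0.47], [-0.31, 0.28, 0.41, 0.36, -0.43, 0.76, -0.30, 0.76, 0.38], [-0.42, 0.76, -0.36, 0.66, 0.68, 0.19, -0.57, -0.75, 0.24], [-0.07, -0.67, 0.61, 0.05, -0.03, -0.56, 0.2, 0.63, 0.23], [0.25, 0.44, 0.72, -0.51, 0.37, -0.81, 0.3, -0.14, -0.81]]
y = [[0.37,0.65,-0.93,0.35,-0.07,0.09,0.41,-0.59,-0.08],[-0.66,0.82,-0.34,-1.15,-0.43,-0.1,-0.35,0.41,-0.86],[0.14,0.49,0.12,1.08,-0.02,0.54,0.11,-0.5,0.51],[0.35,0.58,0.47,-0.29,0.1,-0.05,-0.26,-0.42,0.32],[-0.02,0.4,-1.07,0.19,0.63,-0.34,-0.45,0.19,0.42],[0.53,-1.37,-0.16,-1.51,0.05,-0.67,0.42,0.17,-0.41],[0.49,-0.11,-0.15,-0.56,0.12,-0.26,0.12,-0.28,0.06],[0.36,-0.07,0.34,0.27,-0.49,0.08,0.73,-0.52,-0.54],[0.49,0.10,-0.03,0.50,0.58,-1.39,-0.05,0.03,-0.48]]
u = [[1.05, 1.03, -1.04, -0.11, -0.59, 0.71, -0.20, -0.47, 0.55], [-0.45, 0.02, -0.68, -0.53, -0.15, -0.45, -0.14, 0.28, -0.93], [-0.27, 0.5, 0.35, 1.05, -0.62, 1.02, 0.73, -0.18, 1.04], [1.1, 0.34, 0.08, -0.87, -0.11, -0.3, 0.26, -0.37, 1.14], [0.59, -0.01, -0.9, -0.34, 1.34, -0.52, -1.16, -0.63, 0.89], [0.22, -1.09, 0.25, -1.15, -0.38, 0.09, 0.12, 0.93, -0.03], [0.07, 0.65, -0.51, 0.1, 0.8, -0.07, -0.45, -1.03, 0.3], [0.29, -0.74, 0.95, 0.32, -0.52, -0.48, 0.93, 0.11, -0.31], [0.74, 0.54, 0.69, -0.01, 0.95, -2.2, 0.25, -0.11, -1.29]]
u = v + y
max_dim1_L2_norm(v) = 1.67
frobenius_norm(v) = 4.39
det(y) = -0.00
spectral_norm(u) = 3.59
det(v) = -0.48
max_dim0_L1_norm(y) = 5.9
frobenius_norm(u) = 6.27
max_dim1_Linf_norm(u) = 2.2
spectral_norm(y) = 2.88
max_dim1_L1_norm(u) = 6.78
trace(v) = 0.25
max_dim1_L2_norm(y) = 2.3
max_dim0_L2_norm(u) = 2.68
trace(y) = 0.10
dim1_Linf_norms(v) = [0.68, 0.8, 0.62, 0.82, 0.82, 0.76, 0.76, 0.67, 0.81]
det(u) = 2.77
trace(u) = 0.35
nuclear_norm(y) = 11.04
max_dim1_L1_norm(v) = 4.63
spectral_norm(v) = 2.35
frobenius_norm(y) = 4.71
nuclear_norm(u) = 15.17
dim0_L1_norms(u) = [4.78, 4.92, 5.45, 4.48, 5.46, 5.84, 4.24, 4.11, 6.48]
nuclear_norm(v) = 11.20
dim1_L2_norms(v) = [1.51, 1.2, 1.26, 1.47, 1.67, 1.43, 1.66, 1.28, 1.61]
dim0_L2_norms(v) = [1.4, 1.52, 1.24, 1.43, 1.43, 1.55, 1.46, 1.54, 1.58]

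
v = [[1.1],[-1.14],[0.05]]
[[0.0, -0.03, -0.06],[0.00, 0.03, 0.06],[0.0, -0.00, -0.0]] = v @ [[0.00,-0.03,-0.05]]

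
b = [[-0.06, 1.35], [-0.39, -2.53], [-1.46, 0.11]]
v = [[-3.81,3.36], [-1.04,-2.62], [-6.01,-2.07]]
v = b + [[-3.75, 2.01], [-0.65, -0.09], [-4.55, -2.18]]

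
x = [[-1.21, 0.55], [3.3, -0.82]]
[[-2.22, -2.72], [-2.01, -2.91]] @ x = [[-6.29, 1.01],[-7.17, 1.28]]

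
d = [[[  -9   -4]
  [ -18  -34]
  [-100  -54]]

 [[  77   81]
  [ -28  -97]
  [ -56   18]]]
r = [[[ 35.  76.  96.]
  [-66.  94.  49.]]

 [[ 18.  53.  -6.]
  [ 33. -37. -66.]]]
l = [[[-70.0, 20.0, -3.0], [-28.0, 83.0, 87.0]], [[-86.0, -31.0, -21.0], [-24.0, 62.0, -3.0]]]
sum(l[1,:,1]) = 31.0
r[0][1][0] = -66.0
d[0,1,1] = -34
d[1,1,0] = -28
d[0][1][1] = -34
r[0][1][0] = -66.0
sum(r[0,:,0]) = -31.0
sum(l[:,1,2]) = 84.0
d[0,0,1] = -4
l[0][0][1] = 20.0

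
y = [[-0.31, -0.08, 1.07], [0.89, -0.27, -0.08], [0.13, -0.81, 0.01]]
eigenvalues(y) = [(-1.15+0j), (0.29+0.73j), (0.29-0.73j)]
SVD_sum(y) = [[-0.62, 0.20, 0.73], [0.43, -0.14, -0.51], [0.15, -0.05, -0.18]] + [[0.20, -0.38, 0.28], [0.20, -0.38, 0.27], [0.26, -0.49, 0.36]] + [[0.11,0.10,0.06], [0.26,0.25,0.15], [-0.28,-0.27,-0.17]]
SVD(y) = [[-0.80,0.53,0.27], [0.56,0.52,0.64], [0.2,0.67,-0.71]] @ diag([1.2149057466993216, 0.9788194046336836, 0.5981777325758008]) @ [[0.64,  -0.2,  -0.74], [0.39,  -0.74,  0.54], [0.66,  0.64,  0.39]]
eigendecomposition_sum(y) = [[-0.42+0.00j, (0.34+0j), (0.41-0j)], [0.46-0.00j, -0.37-0.00j, -0.45+0.00j], [(0.37-0j), -0.30-0.00j, (-0.36+0j)]] + [[(0.06+0.24j),-0.21+0.21j,(0.33+0.02j)], [0.21+0.08j,(0.05+0.27j),0.18-0.24j], [-0.12+0.18j,(-0.26-0.01j),0.18+0.22j]] + [[(0.06-0.24j), (-0.21-0.21j), (0.33-0.02j)], [0.21-0.08j, (0.05-0.27j), (0.18+0.24j)], [-0.12-0.18j, (-0.26+0.01j), 0.18-0.22j]]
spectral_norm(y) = 1.21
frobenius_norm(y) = 1.67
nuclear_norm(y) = 2.79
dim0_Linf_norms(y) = [0.89, 0.81, 1.07]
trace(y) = -0.57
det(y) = -0.71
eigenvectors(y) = [[-0.58+0.00j,(0.62+0j),0.62-0.00j], [0.63+0.00j,(0.32-0.47j),0.32+0.47j], [0.51+0.00j,(0.37+0.39j),(0.37-0.39j)]]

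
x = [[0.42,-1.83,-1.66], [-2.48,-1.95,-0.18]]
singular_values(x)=[3.39, 2.18]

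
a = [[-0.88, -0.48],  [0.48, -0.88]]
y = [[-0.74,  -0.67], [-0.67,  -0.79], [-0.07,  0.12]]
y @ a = [[0.33, 0.94], [0.21, 1.02], [0.12, -0.07]]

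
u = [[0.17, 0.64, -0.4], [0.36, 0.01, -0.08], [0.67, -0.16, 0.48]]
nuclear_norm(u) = 1.84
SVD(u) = [[0.52, -0.81, -0.27],[-0.16, -0.4, 0.9],[-0.84, -0.43, -0.34]] @ diag([0.9254896077678322, 0.7431378775973662, 0.17525718471385554]) @ [[-0.57, 0.5, -0.65], [-0.77, -0.61, 0.2], [0.29, -0.61, -0.74]]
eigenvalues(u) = [(0.48+0.41j), (0.48-0.41j), (-0.3+0j)]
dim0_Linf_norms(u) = [0.67, 0.64, 0.48]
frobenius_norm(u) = 1.20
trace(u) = 0.66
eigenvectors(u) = [[(0.04+0.55j), 0.04-0.55j, (0.47+0j)], [(0.15+0.29j), 0.15-0.29j, (-0.69+0j)], [0.77+0.00j, (0.77-0j), -0.55+0.00j]]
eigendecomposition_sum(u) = [[(0.13+0.19j),  (0.24-0j),  (-0.19+0.17j)],[(0.12+0.07j),  (0.13-0.06j),  (-0.06+0.14j)],[0.28-0.16j,  (0.02-0.33j),  0.22+0.28j]] + [[(0.13-0.19j), (0.24+0j), -0.19-0.17j],[0.12-0.07j, 0.13+0.06j, (-0.06-0.14j)],[(0.28+0.16j), (0.02+0.33j), 0.22-0.28j]] + [[-0.09-0.00j, 0.17+0.00j, (-0.03-0j)],  [(0.13+0j), (-0.24-0j), (0.04+0j)],  [0.10+0.00j, -0.19-0.00j, 0.03+0.00j]]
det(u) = -0.12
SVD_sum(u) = [[-0.28,0.24,-0.31], [0.09,-0.08,0.1], [0.44,-0.39,0.5]] + [[0.46, 0.37, -0.12], [0.23, 0.18, -0.06], [0.24, 0.19, -0.06]] + [[-0.01, 0.03, 0.03], [0.05, -0.10, -0.12], [-0.02, 0.04, 0.04]]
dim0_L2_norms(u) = [0.78, 0.66, 0.63]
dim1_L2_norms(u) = [0.77, 0.37, 0.84]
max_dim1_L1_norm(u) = 1.31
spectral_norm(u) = 0.93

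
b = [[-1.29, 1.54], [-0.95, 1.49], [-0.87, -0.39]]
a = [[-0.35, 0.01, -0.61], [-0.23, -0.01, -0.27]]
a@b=[[0.97, -0.29], [0.54, -0.26]]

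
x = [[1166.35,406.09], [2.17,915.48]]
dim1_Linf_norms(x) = [1166.35, 915.48]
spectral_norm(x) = 1299.92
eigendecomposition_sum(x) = [[1154.09,1842.71], [9.85,15.72]] + [[12.26, -1436.62],[-7.68, 899.76]]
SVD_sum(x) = [[978.34, 677.56],[429.97, 297.78]] + [[188.01, -271.47],[-427.8, 617.7]]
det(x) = 1066888.88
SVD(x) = [[-0.92, -0.4], [-0.4, 0.92]] @ diag([1299.9155314361424, 820.7370839867607]) @ [[-0.82, -0.57], [-0.57, 0.82]]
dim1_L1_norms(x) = [1572.44, 917.65]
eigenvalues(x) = [1169.81, 912.02]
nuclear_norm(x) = 2120.65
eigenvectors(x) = [[1.0, -0.85], [0.01, 0.53]]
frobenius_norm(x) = 1537.33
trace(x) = 2081.83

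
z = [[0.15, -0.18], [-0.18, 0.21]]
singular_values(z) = [0.36, 0.0]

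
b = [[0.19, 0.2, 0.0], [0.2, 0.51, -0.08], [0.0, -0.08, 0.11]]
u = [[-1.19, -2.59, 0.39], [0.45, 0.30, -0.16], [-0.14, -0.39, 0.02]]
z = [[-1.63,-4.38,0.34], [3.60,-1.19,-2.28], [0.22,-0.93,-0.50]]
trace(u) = -0.87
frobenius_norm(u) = 2.96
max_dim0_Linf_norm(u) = 2.59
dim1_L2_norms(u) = [2.88, 0.56, 0.41]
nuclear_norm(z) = 9.43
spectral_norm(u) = 2.95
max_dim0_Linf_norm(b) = 0.51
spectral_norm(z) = 4.78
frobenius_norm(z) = 6.53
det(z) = -4.25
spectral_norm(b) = 0.62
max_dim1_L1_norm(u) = 4.17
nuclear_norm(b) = 0.81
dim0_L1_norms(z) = [5.45, 6.5, 3.12]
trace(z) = -3.32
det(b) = 0.01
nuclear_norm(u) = 3.27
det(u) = -0.02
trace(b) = 0.81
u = z @ b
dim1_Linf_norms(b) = [0.2, 0.51, 0.11]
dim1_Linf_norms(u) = [2.59, 0.45, 0.39]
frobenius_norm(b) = 0.63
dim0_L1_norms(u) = [1.78, 3.28, 0.57]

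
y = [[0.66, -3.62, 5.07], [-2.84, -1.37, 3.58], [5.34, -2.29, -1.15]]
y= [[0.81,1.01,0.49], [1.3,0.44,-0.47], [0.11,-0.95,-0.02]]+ [[-0.15,-4.63,4.58], [-4.14,-1.81,4.05], [5.23,-1.34,-1.13]]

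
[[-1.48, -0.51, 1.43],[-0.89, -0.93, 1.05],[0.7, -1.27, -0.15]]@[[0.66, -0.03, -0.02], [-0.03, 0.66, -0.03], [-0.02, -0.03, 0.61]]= [[-0.99, -0.34, 0.92], [-0.58, -0.62, 0.69], [0.5, -0.85, -0.07]]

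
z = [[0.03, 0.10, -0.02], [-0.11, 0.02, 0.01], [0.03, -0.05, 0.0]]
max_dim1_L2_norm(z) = 0.11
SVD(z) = [[0.07, -0.93, 0.36], [0.92, 0.20, 0.34], [-0.39, 0.31, 0.87]] @ diag([0.11960300601633304, 0.11392977024520747, 0.0038895248721728813]) @ [[-0.92, 0.38, 0.06], [-0.36, -0.91, 0.18], [-0.13, -0.14, -0.98]]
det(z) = -0.00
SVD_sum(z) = [[-0.01, 0.00, 0.00], [-0.10, 0.04, 0.01], [0.04, -0.02, -0.00]] + [[0.04, 0.10, -0.02], [-0.01, -0.02, 0.00], [-0.01, -0.03, 0.01]] + [[-0.00, -0.0, -0.00],[-0.00, -0.00, -0.00],[-0.0, -0.00, -0.0]]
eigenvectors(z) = [[(0.06+0.65j), (0.06-0.65j), 0.12+0.00j], [-0.67+0.00j, (-0.67-0j), (0.15+0j)], [0.24-0.26j, (0.24+0.26j), 0.98+0.00j]]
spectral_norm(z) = 0.12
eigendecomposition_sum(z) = [[(0.02+0.05j), 0.05-0.01j, (-0.01-0j)], [-0.05+0.01j, (0.01+0.05j), 0.01-0.01j], [(0.02-0.03j), -0.02-0.01j, 0.00+0.01j]] + [[(0.02-0.05j), 0.05+0.01j, (-0.01+0j)], [-0.05-0.01j, 0.01-0.05j, (0.01+0.01j)], [(0.02+0.03j), (-0.02+0.01j), -0.01j]] + [[(-0+0j), -0.00-0.00j, -0.00+0.00j], [(-0+0j), (-0-0j), (-0+0j)], [(-0+0j), (-0-0j), (-0+0j)]]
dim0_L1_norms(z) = [0.17, 0.17, 0.03]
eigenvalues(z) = [(0.03+0.11j), (0.03-0.11j), (-0+0j)]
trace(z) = 0.05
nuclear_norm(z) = 0.24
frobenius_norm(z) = 0.17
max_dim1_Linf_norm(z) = 0.11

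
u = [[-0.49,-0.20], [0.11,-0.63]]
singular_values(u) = [0.66, 0.5]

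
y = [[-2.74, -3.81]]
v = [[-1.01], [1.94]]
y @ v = [[-4.62]]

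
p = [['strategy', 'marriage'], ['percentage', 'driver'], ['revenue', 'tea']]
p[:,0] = ['strategy', 'percentage', 'revenue']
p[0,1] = 'marriage'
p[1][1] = 'driver'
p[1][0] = 'percentage'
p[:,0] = ['strategy', 'percentage', 'revenue']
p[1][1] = 'driver'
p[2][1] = 'tea'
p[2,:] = ['revenue', 'tea']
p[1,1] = 'driver'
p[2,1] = 'tea'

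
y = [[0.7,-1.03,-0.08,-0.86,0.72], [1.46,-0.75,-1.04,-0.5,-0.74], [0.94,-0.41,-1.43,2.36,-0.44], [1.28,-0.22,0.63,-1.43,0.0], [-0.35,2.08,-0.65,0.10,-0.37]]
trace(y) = -3.28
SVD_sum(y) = [[0.10, -0.25, 0.50, -0.93, 0.22],  [0.01, -0.02, 0.04, -0.08, 0.02],  [-0.22, 0.56, -1.15, 2.13, -0.49],  [0.14, -0.36, 0.74, -1.37, 0.32],  [-0.08, 0.21, -0.42, 0.79, -0.18]] + [[0.72, -0.71, -0.32, 0.07, -0.09], [1.24, -1.21, -0.55, 0.11, -0.15], [1.03, -1.01, -0.46, 0.09, -0.12], [0.50, -0.49, -0.22, 0.05, -0.06], [-0.94, 0.92, 0.42, -0.09, 0.11]] + [[-0.10, -0.14, 0.08, 0.09, 0.08], [0.45, 0.63, -0.36, -0.4, -0.37], [-0.05, -0.06, 0.04, 0.04, 0.04], [0.34, 0.48, -0.27, -0.31, -0.28], [0.65, 0.91, -0.52, -0.58, -0.54]] + [[-0.19, -0.07, -0.32, -0.15, 0.11], [-0.11, -0.04, -0.19, -0.08, 0.07], [0.09, 0.03, 0.15, 0.07, -0.05], [0.23, 0.09, 0.39, 0.18, -0.14], [-0.07, -0.03, -0.12, -0.05, 0.04]] + [[0.17, 0.14, -0.02, 0.06, 0.39], [-0.13, -0.11, 0.02, -0.05, -0.3], [0.08, 0.07, -0.01, 0.03, 0.19], [0.07, 0.06, -0.01, 0.02, 0.16], [0.09, 0.07, -0.01, 0.03, 0.20]]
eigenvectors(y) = [[(0.34-0.3j), (0.34+0.3j), -0.15-0.38j, (-0.15+0.38j), -0.02+0.00j], [(0.25+0.03j), 0.25-0.03j, (-0.61+0j), -0.61-0.00j, -0.33+0.00j], [-0.21-0.48j, (-0.21+0.48j), (-0.29+0.17j), (-0.29-0.17j), -0.85+0.00j], [(-0.01-0.35j), (-0.01+0.35j), -0.22+0.06j, -0.22-0.06j, 0.40+0.00j], [(0.58+0j), (0.58-0j), 0.15+0.52j, 0.15-0.52j, (0.03+0j)]]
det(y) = -10.28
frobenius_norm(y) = 5.04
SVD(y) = [[-0.33, 0.35, -0.12, -0.56, 0.67], [-0.03, 0.6, 0.52, -0.33, -0.51], [0.76, 0.5, -0.05, 0.26, 0.32], [-0.49, 0.24, 0.39, 0.69, 0.27], [0.28, -0.45, 0.75, -0.20, 0.34]] @ diag([3.3555846177545234, 3.043162558618658, 1.9604019985390935, 0.7514506898431583, 0.6831247175801322]) @ [[-0.09,0.22,-0.45,0.84,-0.19], [0.68,-0.66,-0.3,0.06,-0.08], [0.44,0.62,-0.35,-0.39,-0.37], [0.45,0.17,0.76,0.35,-0.27], [0.37,0.31,-0.05,0.13,0.87]]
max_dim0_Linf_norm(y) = 2.36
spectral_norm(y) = 3.36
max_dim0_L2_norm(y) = 2.93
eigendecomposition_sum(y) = [[0.18+0.22j, (0.1-0.17j), (-0.1+0.15j), (-0.14+0.19j), (0.18+0.09j)], [-0.03+0.15j, 0.11-0.02j, (-0.1+0.01j), (-0.13+0.01j), (0.03+0.1j)], [(0.3-0.12j), -0.16-0.17j, (0.13+0.17j), 0.16+0.22j, (0.16-0.17j)], [0.21+0.00j, (-0.05-0.14j), 0.04+0.14j, 0.04+0.18j, (0.14-0.06j)], [-0.02+0.36j, (0.24-0.08j), (-0.23+0.06j), (-0.29+0.06j), 0.10+0.23j]] + [[0.18-0.22j,0.10+0.17j,(-0.1-0.15j),(-0.14-0.19j),(0.18-0.09j)], [(-0.03-0.15j),(0.11+0.02j),(-0.1-0.01j),-0.13-0.01j,(0.03-0.1j)], [0.30+0.12j,-0.16+0.17j,0.13-0.17j,0.16-0.22j,0.16+0.17j], [(0.21-0j),(-0.05+0.14j),(0.04-0.14j),(0.04-0.18j),(0.14+0.06j)], [(-0.02-0.36j),(0.24+0.08j),(-0.23-0.06j),(-0.29-0.06j),0.10-0.23j]] + [[0.18+0.54j, -0.61-0.09j, (0.08-0.13j), (-0.32-0.29j), 0.18-0.34j], [0.85+0.05j, (-0.46+0.8j), (-0.14-0.19j), -0.59+0.29j, -0.37-0.44j], [(0.41-0.21j), (0.01+0.5j), (-0.12-0.05j), -0.19+0.30j, (-0.29-0.1j)], [(0.31-0.07j), (-0.08+0.34j), -0.07-0.05j, -0.18+0.16j, (-0.18-0.12j)], [(-0.17-0.74j), 0.80+0.19j, (-0.13+0.17j), 0.39+0.43j, -0.28+0.42j]] + [[(0.18-0.54j), -0.61+0.09j, (0.08+0.13j), (-0.32+0.29j), 0.18+0.34j], [0.85-0.05j, -0.46-0.80j, (-0.14+0.19j), -0.59-0.29j, -0.37+0.44j], [0.41+0.21j, (0.01-0.5j), (-0.12+0.05j), (-0.19-0.3j), (-0.29+0.1j)], [(0.31+0.07j), -0.08-0.34j, (-0.07+0.05j), (-0.18-0.16j), -0.18+0.12j], [(-0.17+0.74j), (0.8-0.19j), -0.13-0.17j, 0.39-0.43j, (-0.28-0.42j)]] + [[-0.01-0.00j,-0.00+0.00j,(-0.04-0j),0.07-0.00j,-0.00-0.00j], [-0.19-0.00j,-0.04+0.00j,(-0.56-0j),(0.93-0j),-0.06-0.00j], [-0.48-0.00j,-0.11+0.00j,(-1.46-0j),(2.43-0j),(-0.17-0j)], [0.23+0.00j,0.05-0.00j,(0.69+0j),(-1.15+0j),(0.08+0j)], [(0.02+0j),0.00-0.00j,0.06+0.00j,-0.10+0.00j,0.01+0.00j]]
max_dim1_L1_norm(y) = 5.58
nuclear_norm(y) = 9.79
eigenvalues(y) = [(0.56+0.77j), (0.56-0.77j), (-0.87+1.88j), (-0.87-1.88j), (-2.66+0j)]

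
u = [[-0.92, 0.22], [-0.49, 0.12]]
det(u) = -0.00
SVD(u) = [[-0.88, -0.47], [-0.47, 0.88]] @ diag([1.0720513598371941, 0.002425256939550771]) @ [[0.97, -0.23], [0.23, 0.97]]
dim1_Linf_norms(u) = [0.92, 0.49]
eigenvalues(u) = [-0.8, 0.0]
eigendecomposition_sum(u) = [[-0.92, 0.22], [-0.49, 0.12]] + [[-0.00, 0.0],  [-0.00, 0.0]]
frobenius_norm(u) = 1.07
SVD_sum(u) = [[-0.92,  0.22], [-0.49,  0.12]] + [[-0.0, -0.00], [0.00, 0.00]]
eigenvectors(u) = [[-0.88, -0.23], [-0.47, -0.97]]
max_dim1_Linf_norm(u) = 0.92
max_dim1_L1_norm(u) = 1.14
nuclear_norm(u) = 1.07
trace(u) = -0.80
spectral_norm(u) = 1.07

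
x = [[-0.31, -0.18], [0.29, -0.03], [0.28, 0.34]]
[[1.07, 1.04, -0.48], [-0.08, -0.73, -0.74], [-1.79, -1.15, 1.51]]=x @[[-0.77, -2.63, -1.94], [-4.63, -1.23, 6.03]]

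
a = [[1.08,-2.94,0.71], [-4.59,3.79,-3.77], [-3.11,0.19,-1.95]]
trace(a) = 2.92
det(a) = -7.61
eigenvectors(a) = [[-0.3, -0.61, 0.51], [-0.61, 0.06, -0.83], [-0.74, 0.79, -0.23]]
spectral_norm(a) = 8.18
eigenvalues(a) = [-3.08, 0.45, 5.55]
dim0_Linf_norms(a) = [4.59, 3.79, 3.77]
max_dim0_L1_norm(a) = 8.78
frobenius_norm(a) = 8.57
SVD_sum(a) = [[1.78, -1.38, 1.37], [-4.76, 3.69, -3.65], [-2.17, 1.68, -1.67]] + [[-0.83, -1.54, -0.47], [0.06, 0.11, 0.03], [-0.81, -1.51, -0.46]] + [[0.13,-0.01,-0.19], [0.11,-0.01,-0.15], [-0.13,0.01,0.18]]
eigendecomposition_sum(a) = [[-0.86, -0.35, -0.63],[-1.71, -0.7, -1.26],[-2.07, -0.85, -1.52]] + [[0.18, 0.17, -0.22], [-0.02, -0.02, 0.02], [-0.24, -0.22, 0.28]] + [[1.75, -2.76, 1.55],[-2.86, 4.50, -2.54],[-0.8, 1.26, -0.71]]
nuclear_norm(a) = 11.09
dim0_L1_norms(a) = [8.78, 6.92, 6.43]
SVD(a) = [[-0.32, -0.71, -0.62],[0.86, 0.05, -0.51],[0.39, -0.70, 0.60]] @ diag([8.177509640729504, 2.542458293393109, 0.3662538766110246]) @ [[-0.68, 0.52, -0.52],[0.46, 0.85, 0.26],[-0.58, 0.06, 0.81]]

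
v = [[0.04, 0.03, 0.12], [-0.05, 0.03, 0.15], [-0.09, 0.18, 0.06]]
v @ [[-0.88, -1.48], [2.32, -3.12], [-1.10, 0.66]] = [[-0.1,-0.07], [-0.05,0.08], [0.43,-0.39]]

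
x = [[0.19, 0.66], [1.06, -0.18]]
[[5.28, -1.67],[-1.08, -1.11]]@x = [[-0.77, 3.79], [-1.38, -0.51]]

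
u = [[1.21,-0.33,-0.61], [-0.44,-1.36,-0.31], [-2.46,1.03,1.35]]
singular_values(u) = [3.3, 1.45, 0.01]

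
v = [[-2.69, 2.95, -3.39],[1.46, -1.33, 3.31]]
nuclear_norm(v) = 7.45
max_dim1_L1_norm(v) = 9.03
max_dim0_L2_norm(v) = 4.74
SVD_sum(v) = [[-2.46, 2.57, -3.80],[1.78, -1.86, 2.75]] + [[-0.23, 0.38, 0.41], [-0.32, 0.53, 0.56]]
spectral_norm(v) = 6.42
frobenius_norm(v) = 6.50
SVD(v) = [[-0.81, 0.59], [0.59, 0.81]] @ diag([6.420669621197674, 1.0306801712603706]) @ [[0.47, -0.49, 0.73],  [-0.38, 0.63, 0.67]]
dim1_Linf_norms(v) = [3.39, 3.31]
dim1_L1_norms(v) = [9.03, 6.1]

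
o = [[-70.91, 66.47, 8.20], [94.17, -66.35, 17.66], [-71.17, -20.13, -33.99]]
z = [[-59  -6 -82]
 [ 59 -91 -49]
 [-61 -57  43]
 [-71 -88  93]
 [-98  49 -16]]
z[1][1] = -91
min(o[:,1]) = -66.35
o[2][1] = -20.13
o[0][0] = -70.91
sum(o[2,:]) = -125.28999999999999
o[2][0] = -71.17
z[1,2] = -49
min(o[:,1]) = -66.35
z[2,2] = 43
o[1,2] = 17.66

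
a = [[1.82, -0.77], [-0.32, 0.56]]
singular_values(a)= [2.04, 0.38]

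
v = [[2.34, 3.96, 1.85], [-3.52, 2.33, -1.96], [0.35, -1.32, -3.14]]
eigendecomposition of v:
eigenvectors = [[(0.71+0j), (0.71-0j), -0.36+0.00j],[0.05+0.69j, (0.05-0.69j), (0.09+0j)],[-0.05-0.13j, -0.05+0.13j, (0.93+0j)]]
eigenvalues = [(2.47+3.5j), (2.47-3.5j), (-3.41+0j)]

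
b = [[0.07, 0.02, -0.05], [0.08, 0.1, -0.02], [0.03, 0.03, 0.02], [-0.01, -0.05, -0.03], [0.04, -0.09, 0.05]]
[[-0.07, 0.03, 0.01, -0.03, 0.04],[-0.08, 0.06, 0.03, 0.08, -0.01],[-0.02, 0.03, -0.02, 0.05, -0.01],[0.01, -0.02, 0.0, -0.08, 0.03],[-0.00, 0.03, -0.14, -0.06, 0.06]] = b @ [[-0.76, 0.62, -0.71, -0.14, 0.50], [-0.18, 0.13, 0.71, 1.05, -0.53], [0.24, 0.29, -0.95, 0.90, -0.22]]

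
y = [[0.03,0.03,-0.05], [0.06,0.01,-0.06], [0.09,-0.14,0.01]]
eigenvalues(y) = [-0.04, -0.01, 0.1]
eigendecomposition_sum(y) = [[0.05,-0.04,-0.01], [0.07,-0.07,-0.01], [0.11,-0.11,-0.02]] + [[-0.02, 0.01, -0.0], [-0.01, 0.01, -0.00], [-0.02, 0.02, -0.0]] + [[0.00, 0.06, -0.04], [0.00, 0.07, -0.05], [-0.0, -0.05, 0.03]]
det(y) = 0.00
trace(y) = 0.05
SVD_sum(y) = [[-0.00, 0.01, -0.0],[0.01, -0.02, 0.0],[0.1, -0.14, 0.0]] + [[0.04, 0.02, -0.05], [0.05, 0.03, -0.06], [-0.0, -0.00, 0.01]] + [[-0.00, -0.0, -0.00], [0.0, 0.00, 0.00], [-0.0, -0.0, -0.0]]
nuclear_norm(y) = 0.28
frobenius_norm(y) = 0.20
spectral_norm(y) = 0.17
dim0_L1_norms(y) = [0.18, 0.18, 0.12]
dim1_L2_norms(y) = [0.07, 0.09, 0.17]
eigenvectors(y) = [[0.32, 0.56, -0.59], [0.52, 0.45, -0.67], [0.79, 0.70, 0.45]]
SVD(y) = [[0.05,  -0.62,  -0.78], [-0.15,  -0.78,  0.61], [-0.99,  0.08,  -0.13]] @ diag([0.1685478121042247, 0.10482119539611322, 0.0020376532111274002]) @ [[-0.57, 0.82, -0.02], [-0.55, -0.36, 0.75], [0.61, 0.44, 0.66]]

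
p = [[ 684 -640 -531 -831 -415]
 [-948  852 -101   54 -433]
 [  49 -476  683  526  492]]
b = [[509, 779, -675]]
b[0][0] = 509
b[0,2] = -675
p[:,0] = [684, -948, 49]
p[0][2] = -531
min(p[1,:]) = -948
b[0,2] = -675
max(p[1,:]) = 852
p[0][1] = -640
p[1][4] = -433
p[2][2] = 683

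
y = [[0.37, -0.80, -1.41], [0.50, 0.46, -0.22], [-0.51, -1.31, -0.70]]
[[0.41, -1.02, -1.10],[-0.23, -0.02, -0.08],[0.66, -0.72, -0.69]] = y @ [[-0.45, -0.81, -0.01], [-0.16, 0.85, 0.17], [-0.32, 0.03, 0.68]]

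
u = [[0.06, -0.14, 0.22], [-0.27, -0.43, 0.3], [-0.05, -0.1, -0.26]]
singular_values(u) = [0.62, 0.31, 0.11]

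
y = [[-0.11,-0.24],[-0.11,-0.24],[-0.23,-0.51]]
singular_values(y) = [0.67, 0.0]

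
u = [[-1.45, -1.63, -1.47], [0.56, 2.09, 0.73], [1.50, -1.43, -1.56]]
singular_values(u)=[3.71, 2.15, 0.73]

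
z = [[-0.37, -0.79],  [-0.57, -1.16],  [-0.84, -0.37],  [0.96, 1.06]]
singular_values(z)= [2.24, 0.55]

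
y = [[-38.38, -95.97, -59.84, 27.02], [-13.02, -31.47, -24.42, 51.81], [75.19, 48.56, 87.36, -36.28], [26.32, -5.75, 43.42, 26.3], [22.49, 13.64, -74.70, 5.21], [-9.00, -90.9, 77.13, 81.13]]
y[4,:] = [22.49, 13.64, -74.7, 5.21]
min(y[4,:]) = -74.7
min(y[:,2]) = -74.7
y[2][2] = 87.36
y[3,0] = 26.32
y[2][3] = -36.28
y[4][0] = 22.49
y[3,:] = [26.32, -5.75, 43.42, 26.3]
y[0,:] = [-38.38, -95.97, -59.84, 27.02]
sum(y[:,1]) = -161.89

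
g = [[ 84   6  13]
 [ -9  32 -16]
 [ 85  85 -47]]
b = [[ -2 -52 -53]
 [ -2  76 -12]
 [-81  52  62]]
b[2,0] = -81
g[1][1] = 32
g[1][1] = 32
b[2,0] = -81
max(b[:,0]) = -2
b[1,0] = -2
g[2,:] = [85, 85, -47]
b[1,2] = -12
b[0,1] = -52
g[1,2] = -16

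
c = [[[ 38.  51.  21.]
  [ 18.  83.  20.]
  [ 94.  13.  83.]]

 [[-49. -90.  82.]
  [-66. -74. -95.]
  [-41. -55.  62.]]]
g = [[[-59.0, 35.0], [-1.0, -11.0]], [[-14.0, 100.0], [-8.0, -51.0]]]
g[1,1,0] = -8.0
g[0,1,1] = -11.0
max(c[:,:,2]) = 83.0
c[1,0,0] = -49.0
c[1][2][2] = 62.0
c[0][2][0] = 94.0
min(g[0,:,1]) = -11.0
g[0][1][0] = -1.0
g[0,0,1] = 35.0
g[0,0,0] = -59.0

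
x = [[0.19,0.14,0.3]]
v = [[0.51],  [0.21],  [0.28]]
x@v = [[0.21]]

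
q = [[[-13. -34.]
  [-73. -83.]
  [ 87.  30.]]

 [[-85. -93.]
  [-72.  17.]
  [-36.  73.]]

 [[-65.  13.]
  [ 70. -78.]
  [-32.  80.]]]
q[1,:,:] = [[-85.0, -93.0], [-72.0, 17.0], [-36.0, 73.0]]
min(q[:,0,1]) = -93.0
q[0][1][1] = -83.0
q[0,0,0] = -13.0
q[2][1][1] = -78.0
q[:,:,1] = [[-34.0, -83.0, 30.0], [-93.0, 17.0, 73.0], [13.0, -78.0, 80.0]]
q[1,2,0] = -36.0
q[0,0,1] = -34.0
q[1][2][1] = 73.0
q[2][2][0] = -32.0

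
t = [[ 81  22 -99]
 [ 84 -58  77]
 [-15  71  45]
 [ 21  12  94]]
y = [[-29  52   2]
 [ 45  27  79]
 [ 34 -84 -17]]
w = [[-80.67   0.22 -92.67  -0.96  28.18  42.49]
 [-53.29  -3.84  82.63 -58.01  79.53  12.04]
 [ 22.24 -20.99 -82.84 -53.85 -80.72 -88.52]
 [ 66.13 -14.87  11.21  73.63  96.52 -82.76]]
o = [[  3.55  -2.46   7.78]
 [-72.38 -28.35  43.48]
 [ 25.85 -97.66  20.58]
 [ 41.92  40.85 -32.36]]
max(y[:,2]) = 79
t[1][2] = 77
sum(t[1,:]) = 103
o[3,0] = 41.92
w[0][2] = -92.67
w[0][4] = 28.18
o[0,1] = -2.46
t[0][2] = -99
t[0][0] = 81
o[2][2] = 20.58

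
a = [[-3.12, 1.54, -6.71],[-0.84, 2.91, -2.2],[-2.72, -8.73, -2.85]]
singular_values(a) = [9.89, 8.06, 0.14]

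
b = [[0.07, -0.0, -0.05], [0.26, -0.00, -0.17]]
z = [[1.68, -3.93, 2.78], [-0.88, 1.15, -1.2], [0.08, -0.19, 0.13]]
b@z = [[0.11, -0.27, 0.19], [0.42, -0.99, 0.70]]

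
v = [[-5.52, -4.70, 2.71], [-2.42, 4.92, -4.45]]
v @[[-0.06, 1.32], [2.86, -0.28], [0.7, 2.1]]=[[-11.21,  -0.28],[11.1,  -13.92]]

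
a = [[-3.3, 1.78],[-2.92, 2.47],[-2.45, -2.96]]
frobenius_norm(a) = 6.59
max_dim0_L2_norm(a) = 5.04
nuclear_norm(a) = 9.20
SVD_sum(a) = [[-3.28, 1.81], [-3.28, 1.81], [-0.63, 0.35]] + [[-0.02, -0.03], [0.36, 0.66], [-1.82, -3.31]]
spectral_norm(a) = 5.35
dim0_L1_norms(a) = [8.67, 7.21]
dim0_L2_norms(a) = [5.04, 4.25]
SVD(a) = [[-0.70, 0.01], [-0.7, -0.2], [-0.13, 0.98]] @ diag([5.350737787177857, 3.849598048221011]) @ [[0.88, -0.48], [-0.48, -0.88]]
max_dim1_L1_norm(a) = 5.41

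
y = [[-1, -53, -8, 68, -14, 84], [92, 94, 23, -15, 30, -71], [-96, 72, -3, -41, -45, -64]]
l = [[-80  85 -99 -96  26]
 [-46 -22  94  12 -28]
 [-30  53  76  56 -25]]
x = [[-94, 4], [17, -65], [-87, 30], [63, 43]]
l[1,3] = 12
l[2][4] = -25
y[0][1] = -53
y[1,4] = 30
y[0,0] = -1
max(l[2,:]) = 76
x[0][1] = 4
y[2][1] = 72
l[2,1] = 53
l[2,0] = -30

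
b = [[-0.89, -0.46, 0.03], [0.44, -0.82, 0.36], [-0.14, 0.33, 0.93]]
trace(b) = -0.78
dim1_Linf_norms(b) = [0.89, 0.82, 0.93]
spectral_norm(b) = 1.00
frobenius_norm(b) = 1.73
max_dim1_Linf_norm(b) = 0.93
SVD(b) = [[-0.94, -0.27, -0.20], [0.33, -0.72, -0.61], [0.02, -0.64, 0.77]] @ diag([1.0029288073449059, 0.9982948096223258, 0.9955607869330978]) @ [[0.98, 0.16, 0.11], [0.01, 0.50, -0.87], [-0.2, 0.85, 0.49]]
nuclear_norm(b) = 3.00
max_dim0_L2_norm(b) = 1.0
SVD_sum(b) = [[-0.93, -0.16, -0.10], [0.33, 0.06, 0.04], [0.02, 0.0, 0.0]] + [[-0.0, -0.13, 0.23], [-0.01, -0.36, 0.62], [-0.01, -0.32, 0.56]] + [[0.04, -0.17, -0.10],[0.12, -0.52, -0.3],[-0.15, 0.65, 0.37]]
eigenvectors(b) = [[(0.71+0j), 0.71-0.00j, -0.03+0.00j], [-0.00-0.70j, -0.00+0.70j, 0.19+0.00j], [0.02+0.13j, 0.02-0.13j, 0.98+0.00j]]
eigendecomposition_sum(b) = [[-0.45+0.23j, (-0.23-0.43j), 0.03+0.09j],[(0.22+0.44j), (-0.43+0.22j), 0.09-0.03j],[-0.06-0.08j, 0.07-0.06j, -0.02+0.01j]] + [[(-0.45-0.23j), (-0.23+0.43j), 0.03-0.09j], [(0.22-0.44j), -0.43-0.22j, (0.09+0.03j)], [(-0.06+0.08j), 0.07+0.06j, (-0.02-0.01j)]] + [[0.00-0.00j,(-0.01+0j),(-0.03-0j)], [(-0.01+0j),(0.03-0j),0.18+0.00j], [-0.03+0.00j,(0.18-0j),(0.96+0j)]]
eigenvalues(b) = [(-0.89+0.46j), (-0.89-0.46j), (1+0j)]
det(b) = 1.00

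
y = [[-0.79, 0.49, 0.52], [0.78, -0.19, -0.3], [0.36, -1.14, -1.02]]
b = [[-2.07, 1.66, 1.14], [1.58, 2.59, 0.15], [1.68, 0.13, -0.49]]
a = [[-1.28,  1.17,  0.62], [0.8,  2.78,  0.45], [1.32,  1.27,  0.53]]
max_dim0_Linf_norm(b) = 2.59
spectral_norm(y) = 1.94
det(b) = -0.36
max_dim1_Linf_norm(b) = 2.59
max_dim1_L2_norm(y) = 1.57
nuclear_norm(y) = 2.72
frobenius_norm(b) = 4.54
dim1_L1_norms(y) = [1.8, 1.27, 2.52]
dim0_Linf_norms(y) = [0.79, 1.14, 1.02]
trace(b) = 0.03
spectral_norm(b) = 3.26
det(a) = -2.60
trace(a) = 2.03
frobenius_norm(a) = 3.95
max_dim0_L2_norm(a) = 3.27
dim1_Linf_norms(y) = [0.79, 0.78, 1.14]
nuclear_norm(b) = 6.46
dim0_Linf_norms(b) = [2.07, 2.59, 1.14]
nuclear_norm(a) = 5.71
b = a + y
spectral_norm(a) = 3.48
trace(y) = -2.00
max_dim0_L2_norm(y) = 1.26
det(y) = 0.03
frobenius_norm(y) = 2.08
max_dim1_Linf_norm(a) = 2.78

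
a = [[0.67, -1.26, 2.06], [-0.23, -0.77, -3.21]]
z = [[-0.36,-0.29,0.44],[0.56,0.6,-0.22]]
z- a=[[-1.03, 0.97, -1.62],  [0.79, 1.37, 2.99]]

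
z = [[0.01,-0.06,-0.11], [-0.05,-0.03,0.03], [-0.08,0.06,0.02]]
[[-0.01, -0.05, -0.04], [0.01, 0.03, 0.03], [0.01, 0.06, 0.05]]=z @ [[-0.09, -0.52, -0.43], [0.02, 0.11, 0.09], [0.07, 0.37, 0.31]]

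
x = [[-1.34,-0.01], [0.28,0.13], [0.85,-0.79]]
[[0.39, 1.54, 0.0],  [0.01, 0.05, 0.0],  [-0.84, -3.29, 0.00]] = x @ [[-0.30, -1.17, -0.0],[0.74, 2.90, 0.0]]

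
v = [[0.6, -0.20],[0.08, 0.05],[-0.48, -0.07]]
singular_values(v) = [0.78, 0.19]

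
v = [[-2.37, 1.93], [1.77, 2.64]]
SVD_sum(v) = [[0.09, 1.81],[0.14, 2.72]] + [[-2.46, 0.12], [1.63, -0.08]]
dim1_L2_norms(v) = [3.06, 3.18]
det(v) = -9.67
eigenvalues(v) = [-2.98, 3.25]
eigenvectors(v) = [[-0.95, -0.32], [0.3, -0.95]]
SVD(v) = [[0.55,  0.83], [0.83,  -0.55]] @ diag([3.2710084860915933, 2.9571613895620885]) @ [[0.05, 1.00], [-1.00, 0.05]]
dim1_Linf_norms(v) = [2.37, 2.64]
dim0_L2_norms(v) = [2.96, 3.27]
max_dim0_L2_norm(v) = 3.27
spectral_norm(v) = 3.27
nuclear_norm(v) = 6.23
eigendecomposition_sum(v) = [[-2.69, 0.92], [0.85, -0.29]] + [[0.32, 1.01], [0.92, 2.93]]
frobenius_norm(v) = 4.41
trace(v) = 0.27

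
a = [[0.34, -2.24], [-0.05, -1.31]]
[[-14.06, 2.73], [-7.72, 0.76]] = a @ [[-2.03,3.35], [5.97,-0.71]]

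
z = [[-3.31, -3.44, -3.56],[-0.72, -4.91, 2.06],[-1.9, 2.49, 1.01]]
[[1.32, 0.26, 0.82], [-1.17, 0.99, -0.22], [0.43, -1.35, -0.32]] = z@[[-0.21,0.30,0.01],[0.14,-0.28,-0.04],[-0.31,-0.08,-0.2]]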